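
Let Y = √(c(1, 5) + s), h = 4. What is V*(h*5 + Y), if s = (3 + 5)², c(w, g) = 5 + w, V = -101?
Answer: -2020 - 101*√70 ≈ -2865.0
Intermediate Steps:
s = 64 (s = 8² = 64)
Y = √70 (Y = √((5 + 1) + 64) = √(6 + 64) = √70 ≈ 8.3666)
V*(h*5 + Y) = -101*(4*5 + √70) = -101*(20 + √70) = -2020 - 101*√70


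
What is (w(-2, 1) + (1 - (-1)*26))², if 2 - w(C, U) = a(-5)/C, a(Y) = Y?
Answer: 2809/4 ≈ 702.25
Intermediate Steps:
w(C, U) = 2 + 5/C (w(C, U) = 2 - (-5)/C = 2 + 5/C)
(w(-2, 1) + (1 - (-1)*26))² = ((2 + 5/(-2)) + (1 - (-1)*26))² = ((2 + 5*(-½)) + (1 - 1*(-26)))² = ((2 - 5/2) + (1 + 26))² = (-½ + 27)² = (53/2)² = 2809/4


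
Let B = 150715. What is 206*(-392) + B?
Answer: 69963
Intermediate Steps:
206*(-392) + B = 206*(-392) + 150715 = -80752 + 150715 = 69963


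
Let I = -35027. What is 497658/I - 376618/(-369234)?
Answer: -85280227643/6466579659 ≈ -13.188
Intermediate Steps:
497658/I - 376618/(-369234) = 497658/(-35027) - 376618/(-369234) = 497658*(-1/35027) - 376618*(-1/369234) = -497658/35027 + 188309/184617 = -85280227643/6466579659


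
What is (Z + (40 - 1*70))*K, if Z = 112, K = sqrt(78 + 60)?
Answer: 82*sqrt(138) ≈ 963.28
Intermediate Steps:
K = sqrt(138) ≈ 11.747
(Z + (40 - 1*70))*K = (112 + (40 - 1*70))*sqrt(138) = (112 + (40 - 70))*sqrt(138) = (112 - 30)*sqrt(138) = 82*sqrt(138)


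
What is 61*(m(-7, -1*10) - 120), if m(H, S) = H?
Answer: -7747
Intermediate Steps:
61*(m(-7, -1*10) - 120) = 61*(-7 - 120) = 61*(-127) = -7747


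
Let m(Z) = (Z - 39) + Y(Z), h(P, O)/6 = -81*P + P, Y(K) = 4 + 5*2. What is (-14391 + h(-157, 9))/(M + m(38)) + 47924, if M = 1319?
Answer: 21298579/444 ≈ 47970.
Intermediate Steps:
Y(K) = 14 (Y(K) = 4 + 10 = 14)
h(P, O) = -480*P (h(P, O) = 6*(-81*P + P) = 6*(-80*P) = -480*P)
m(Z) = -25 + Z (m(Z) = (Z - 39) + 14 = (-39 + Z) + 14 = -25 + Z)
(-14391 + h(-157, 9))/(M + m(38)) + 47924 = (-14391 - 480*(-157))/(1319 + (-25 + 38)) + 47924 = (-14391 + 75360)/(1319 + 13) + 47924 = 60969/1332 + 47924 = 60969*(1/1332) + 47924 = 20323/444 + 47924 = 21298579/444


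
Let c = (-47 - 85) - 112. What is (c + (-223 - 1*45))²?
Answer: 262144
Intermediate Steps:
c = -244 (c = -132 - 112 = -244)
(c + (-223 - 1*45))² = (-244 + (-223 - 1*45))² = (-244 + (-223 - 45))² = (-244 - 268)² = (-512)² = 262144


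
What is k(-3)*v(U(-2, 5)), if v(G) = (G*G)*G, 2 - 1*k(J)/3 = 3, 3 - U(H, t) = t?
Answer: 24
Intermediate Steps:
U(H, t) = 3 - t
k(J) = -3 (k(J) = 6 - 3*3 = 6 - 9 = -3)
v(G) = G³ (v(G) = G²*G = G³)
k(-3)*v(U(-2, 5)) = -3*(3 - 1*5)³ = -3*(3 - 5)³ = -3*(-2)³ = -3*(-8) = 24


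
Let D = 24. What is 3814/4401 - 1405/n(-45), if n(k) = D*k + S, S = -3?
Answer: 3437989/1588761 ≈ 2.1639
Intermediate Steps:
n(k) = -3 + 24*k (n(k) = 24*k - 3 = -3 + 24*k)
3814/4401 - 1405/n(-45) = 3814/4401 - 1405/(-3 + 24*(-45)) = 3814*(1/4401) - 1405/(-3 - 1080) = 3814/4401 - 1405/(-1083) = 3814/4401 - 1405*(-1/1083) = 3814/4401 + 1405/1083 = 3437989/1588761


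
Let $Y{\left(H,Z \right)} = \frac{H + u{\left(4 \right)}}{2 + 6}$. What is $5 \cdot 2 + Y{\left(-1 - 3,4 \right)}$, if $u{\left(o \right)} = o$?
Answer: $10$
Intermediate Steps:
$Y{\left(H,Z \right)} = \frac{1}{2} + \frac{H}{8}$ ($Y{\left(H,Z \right)} = \frac{H + 4}{2 + 6} = \frac{4 + H}{8} = \left(4 + H\right) \frac{1}{8} = \frac{1}{2} + \frac{H}{8}$)
$5 \cdot 2 + Y{\left(-1 - 3,4 \right)} = 5 \cdot 2 + \left(\frac{1}{2} + \frac{-1 - 3}{8}\right) = 10 + \left(\frac{1}{2} + \frac{1}{8} \left(-4\right)\right) = 10 + \left(\frac{1}{2} - \frac{1}{2}\right) = 10 + 0 = 10$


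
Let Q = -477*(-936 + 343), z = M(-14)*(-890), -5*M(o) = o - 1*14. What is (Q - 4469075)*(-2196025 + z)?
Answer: 9213894689926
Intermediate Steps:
M(o) = 14/5 - o/5 (M(o) = -(o - 1*14)/5 = -(o - 14)/5 = -(-14 + o)/5 = 14/5 - o/5)
z = -4984 (z = (14/5 - ⅕*(-14))*(-890) = (14/5 + 14/5)*(-890) = (28/5)*(-890) = -4984)
Q = 282861 (Q = -477*(-593) = 282861)
(Q - 4469075)*(-2196025 + z) = (282861 - 4469075)*(-2196025 - 4984) = -4186214*(-2201009) = 9213894689926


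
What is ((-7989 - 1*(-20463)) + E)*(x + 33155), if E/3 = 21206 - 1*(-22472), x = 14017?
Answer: 6769559376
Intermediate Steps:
E = 131034 (E = 3*(21206 - 1*(-22472)) = 3*(21206 + 22472) = 3*43678 = 131034)
((-7989 - 1*(-20463)) + E)*(x + 33155) = ((-7989 - 1*(-20463)) + 131034)*(14017 + 33155) = ((-7989 + 20463) + 131034)*47172 = (12474 + 131034)*47172 = 143508*47172 = 6769559376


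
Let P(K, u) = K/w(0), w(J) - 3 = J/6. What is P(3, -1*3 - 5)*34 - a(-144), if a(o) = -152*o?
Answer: -21854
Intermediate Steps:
w(J) = 3 + J/6
P(K, u) = K/3 (P(K, u) = K/(3 + (1/6)*0) = K/(3 + 0) = K/3)
P(3, -1*3 - 5)*34 - a(-144) = ((1/3)*3)*34 - (-152)*(-144) = 1*34 - 1*21888 = 34 - 21888 = -21854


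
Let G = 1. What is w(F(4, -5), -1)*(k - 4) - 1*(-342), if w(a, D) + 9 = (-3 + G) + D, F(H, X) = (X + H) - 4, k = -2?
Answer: 414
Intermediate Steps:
F(H, X) = -4 + H + X (F(H, X) = (H + X) - 4 = -4 + H + X)
w(a, D) = -11 + D (w(a, D) = -9 + ((-3 + 1) + D) = -9 + (-2 + D) = -11 + D)
w(F(4, -5), -1)*(k - 4) - 1*(-342) = (-11 - 1)*(-2 - 4) - 1*(-342) = -12*(-6) + 342 = 72 + 342 = 414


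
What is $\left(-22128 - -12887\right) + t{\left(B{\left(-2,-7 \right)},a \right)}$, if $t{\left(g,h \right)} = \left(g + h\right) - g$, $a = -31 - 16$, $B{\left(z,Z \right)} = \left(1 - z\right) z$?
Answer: $-9288$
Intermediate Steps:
$B{\left(z,Z \right)} = z \left(1 - z\right)$
$a = -47$ ($a = -31 - 16 = -47$)
$t{\left(g,h \right)} = h$
$\left(-22128 - -12887\right) + t{\left(B{\left(-2,-7 \right)},a \right)} = \left(-22128 - -12887\right) - 47 = \left(-22128 + 12887\right) - 47 = -9241 - 47 = -9288$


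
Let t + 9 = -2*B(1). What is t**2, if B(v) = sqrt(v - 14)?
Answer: 29 + 36*I*sqrt(13) ≈ 29.0 + 129.8*I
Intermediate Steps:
B(v) = sqrt(-14 + v)
t = -9 - 2*I*sqrt(13) (t = -9 - 2*sqrt(-14 + 1) = -9 - 2*I*sqrt(13) ≈ -9.0 - 7.2111*I)
t**2 = (-9 - 2*I*sqrt(13))**2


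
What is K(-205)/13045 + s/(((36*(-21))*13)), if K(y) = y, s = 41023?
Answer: -107431955/25641252 ≈ -4.1898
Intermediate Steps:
K(-205)/13045 + s/(((36*(-21))*13)) = -205/13045 + 41023/(((36*(-21))*13)) = -205*1/13045 + 41023/((-756*13)) = -41/2609 + 41023/(-9828) = -41/2609 + 41023*(-1/9828) = -41/2609 - 41023/9828 = -107431955/25641252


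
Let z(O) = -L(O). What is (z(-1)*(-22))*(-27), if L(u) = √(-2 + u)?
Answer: -594*I*√3 ≈ -1028.8*I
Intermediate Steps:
z(O) = -√(-2 + O)
(z(-1)*(-22))*(-27) = (-√(-2 - 1)*(-22))*(-27) = (-√(-3)*(-22))*(-27) = (-I*√3*(-22))*(-27) = (22*I*√3)*(-27) = -594*I*√3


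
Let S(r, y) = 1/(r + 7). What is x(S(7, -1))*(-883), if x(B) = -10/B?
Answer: 123620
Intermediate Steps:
S(r, y) = 1/(7 + r)
x(S(7, -1))*(-883) = -10/(1/(7 + 7))*(-883) = -10/(1/14)*(-883) = -10/1/14*(-883) = -10*14*(-883) = -140*(-883) = 123620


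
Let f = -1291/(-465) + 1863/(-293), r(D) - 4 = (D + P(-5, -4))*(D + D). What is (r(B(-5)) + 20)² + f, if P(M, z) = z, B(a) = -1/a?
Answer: 8545429156/17030625 ≈ 501.77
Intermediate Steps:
r(D) = 4 + 2*D*(-4 + D) (r(D) = 4 + (D - 4)*(D + D) = 4 + (-4 + D)*(2*D) = 4 + 2*D*(-4 + D))
f = -488032/136245 (f = -1291*(-1/465) + 1863*(-1/293) = 1291/465 - 1863/293 = -488032/136245 ≈ -3.5820)
(r(B(-5)) + 20)² + f = ((4 - (-8)/(-5) + 2*(-1/(-5))²) + 20)² - 488032/136245 = ((4 - (-8)*(-1)/5 + 2*(-1*(-⅕))²) + 20)² - 488032/136245 = ((4 - 8*⅕ + 2*(⅕)²) + 20)² - 488032/136245 = ((4 - 8/5 + 2*(1/25)) + 20)² - 488032/136245 = ((4 - 8/5 + 2/25) + 20)² - 488032/136245 = (62/25 + 20)² - 488032/136245 = (562/25)² - 488032/136245 = 315844/625 - 488032/136245 = 8545429156/17030625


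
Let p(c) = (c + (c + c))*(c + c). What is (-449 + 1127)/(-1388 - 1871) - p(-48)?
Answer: -45053094/3259 ≈ -13824.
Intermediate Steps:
p(c) = 6*c² (p(c) = (c + 2*c)*(2*c) = (3*c)*(2*c) = 6*c²)
(-449 + 1127)/(-1388 - 1871) - p(-48) = (-449 + 1127)/(-1388 - 1871) - 6*(-48)² = 678/(-3259) - 6*2304 = 678*(-1/3259) - 1*13824 = -678/3259 - 13824 = -45053094/3259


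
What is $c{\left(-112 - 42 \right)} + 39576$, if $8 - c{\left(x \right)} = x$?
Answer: $39738$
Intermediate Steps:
$c{\left(x \right)} = 8 - x$
$c{\left(-112 - 42 \right)} + 39576 = \left(8 - \left(-112 - 42\right)\right) + 39576 = \left(8 - -154\right) + 39576 = \left(8 + 154\right) + 39576 = 162 + 39576 = 39738$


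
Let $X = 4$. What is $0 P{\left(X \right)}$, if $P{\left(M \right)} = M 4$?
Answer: $0$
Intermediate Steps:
$P{\left(M \right)} = 4 M$
$0 P{\left(X \right)} = 0 \cdot 4 \cdot 4 = 0 \cdot 16 = 0$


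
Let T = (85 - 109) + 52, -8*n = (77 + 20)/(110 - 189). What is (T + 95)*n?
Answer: 11931/632 ≈ 18.878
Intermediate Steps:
n = 97/632 (n = -(77 + 20)/(8*(110 - 189)) = -97/(8*(-79)) = -97*(-1)/(8*79) = -1/8*(-97/79) = 97/632 ≈ 0.15348)
T = 28 (T = -24 + 52 = 28)
(T + 95)*n = (28 + 95)*(97/632) = 123*(97/632) = 11931/632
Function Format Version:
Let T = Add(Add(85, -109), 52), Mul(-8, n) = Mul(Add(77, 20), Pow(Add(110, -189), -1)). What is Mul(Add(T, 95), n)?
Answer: Rational(11931, 632) ≈ 18.878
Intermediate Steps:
n = Rational(97, 632) (n = Mul(Rational(-1, 8), Mul(Add(77, 20), Pow(Add(110, -189), -1))) = Mul(Rational(-1, 8), Mul(97, Pow(-79, -1))) = Mul(Rational(-1, 8), Mul(97, Rational(-1, 79))) = Mul(Rational(-1, 8), Rational(-97, 79)) = Rational(97, 632) ≈ 0.15348)
T = 28 (T = Add(-24, 52) = 28)
Mul(Add(T, 95), n) = Mul(Add(28, 95), Rational(97, 632)) = Mul(123, Rational(97, 632)) = Rational(11931, 632)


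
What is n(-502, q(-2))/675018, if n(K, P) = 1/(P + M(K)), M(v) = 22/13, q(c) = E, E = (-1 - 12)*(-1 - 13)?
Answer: 13/1611942984 ≈ 8.0648e-9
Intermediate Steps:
E = 182 (E = -13*(-14) = 182)
q(c) = 182
M(v) = 22/13 (M(v) = 22*(1/13) = 22/13)
n(K, P) = 1/(22/13 + P) (n(K, P) = 1/(P + 22/13) = 1/(22/13 + P))
n(-502, q(-2))/675018 = (13/(22 + 13*182))/675018 = (13/(22 + 2366))*(1/675018) = (13/2388)*(1/675018) = 13/1611942984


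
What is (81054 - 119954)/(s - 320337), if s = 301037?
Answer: 389/193 ≈ 2.0155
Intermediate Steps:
(81054 - 119954)/(s - 320337) = (81054 - 119954)/(301037 - 320337) = -38900/(-19300) = -38900*(-1/19300) = 389/193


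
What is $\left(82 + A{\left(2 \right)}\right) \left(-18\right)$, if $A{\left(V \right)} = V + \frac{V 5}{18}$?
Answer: $-1522$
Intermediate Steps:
$A{\left(V \right)} = \frac{23 V}{18}$ ($A{\left(V \right)} = V + 5 V \frac{1}{18} = V + \frac{5 V}{18} = \frac{23 V}{18}$)
$\left(82 + A{\left(2 \right)}\right) \left(-18\right) = \left(82 + \frac{23}{18} \cdot 2\right) \left(-18\right) = \left(82 + \frac{23}{9}\right) \left(-18\right) = \frac{761}{9} \left(-18\right) = -1522$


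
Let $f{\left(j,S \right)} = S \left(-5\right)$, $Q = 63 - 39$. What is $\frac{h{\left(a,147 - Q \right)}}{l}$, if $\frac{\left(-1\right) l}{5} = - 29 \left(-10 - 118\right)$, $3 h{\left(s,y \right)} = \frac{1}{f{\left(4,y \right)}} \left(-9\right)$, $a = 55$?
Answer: $- \frac{1}{3804800} \approx -2.6283 \cdot 10^{-7}$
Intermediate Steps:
$Q = 24$
$f{\left(j,S \right)} = - 5 S$
$h{\left(s,y \right)} = \frac{3}{5 y}$ ($h{\left(s,y \right)} = \frac{\frac{1}{\left(-5\right) y} \left(-9\right)}{3} = \frac{- \frac{1}{5 y} \left(-9\right)}{3} = \frac{\frac{9}{5} \frac{1}{y}}{3} = \frac{3}{5 y}$)
$l = -18560$ ($l = - 5 \left(- 29 \left(-10 - 118\right)\right) = - 5 \left(\left(-29\right) \left(-128\right)\right) = \left(-5\right) 3712 = -18560$)
$\frac{h{\left(a,147 - Q \right)}}{l} = \frac{\frac{3}{5} \frac{1}{147 - 24}}{-18560} = \frac{3}{5 \left(147 - 24\right)} \left(- \frac{1}{18560}\right) = \frac{3}{5 \cdot 123} \left(- \frac{1}{18560}\right) = \frac{3}{5} \cdot \frac{1}{123} \left(- \frac{1}{18560}\right) = \frac{1}{205} \left(- \frac{1}{18560}\right) = - \frac{1}{3804800}$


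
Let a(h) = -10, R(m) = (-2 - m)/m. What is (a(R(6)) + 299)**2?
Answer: 83521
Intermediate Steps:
R(m) = (-2 - m)/m
(a(R(6)) + 299)**2 = (-10 + 299)**2 = 289**2 = 83521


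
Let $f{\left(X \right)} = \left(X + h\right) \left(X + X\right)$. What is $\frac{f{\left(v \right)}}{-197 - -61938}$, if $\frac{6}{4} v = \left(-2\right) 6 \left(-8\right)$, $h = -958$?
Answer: $- \frac{114432}{61741} \approx -1.8534$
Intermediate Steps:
$v = 64$ ($v = \frac{2 \left(-2\right) 6 \left(-8\right)}{3} = \frac{2 \left(\left(-12\right) \left(-8\right)\right)}{3} = \frac{2}{3} \cdot 96 = 64$)
$f{\left(X \right)} = 2 X \left(-958 + X\right)$ ($f{\left(X \right)} = \left(X - 958\right) \left(X + X\right) = \left(-958 + X\right) 2 X = 2 X \left(-958 + X\right)$)
$\frac{f{\left(v \right)}}{-197 - -61938} = \frac{2 \cdot 64 \left(-958 + 64\right)}{-197 - -61938} = \frac{2 \cdot 64 \left(-894\right)}{-197 + 61938} = - \frac{114432}{61741}$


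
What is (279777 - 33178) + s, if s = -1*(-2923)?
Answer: 249522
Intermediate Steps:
s = 2923
(279777 - 33178) + s = (279777 - 33178) + 2923 = 246599 + 2923 = 249522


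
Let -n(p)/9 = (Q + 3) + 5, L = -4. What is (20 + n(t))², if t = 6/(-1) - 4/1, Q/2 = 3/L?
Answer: 5929/4 ≈ 1482.3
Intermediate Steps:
Q = -3/2 (Q = 2*(3/(-4)) = 2*(3*(-¼)) = 2*(-¾) = -3/2 ≈ -1.5000)
t = -10 (t = 6*(-1) - 4*1 = -6 - 4 = -10)
n(p) = -117/2 (n(p) = -9*((-3/2 + 3) + 5) = -9*(3/2 + 5) = -9*13/2 = -117/2)
(20 + n(t))² = (20 - 117/2)² = (-77/2)² = 5929/4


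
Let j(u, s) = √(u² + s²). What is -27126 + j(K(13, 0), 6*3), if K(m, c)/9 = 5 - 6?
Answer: -27126 + 9*√5 ≈ -27106.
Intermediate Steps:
K(m, c) = -9 (K(m, c) = 9*(5 - 6) = 9*(-1) = -9)
j(u, s) = √(s² + u²)
-27126 + j(K(13, 0), 6*3) = -27126 + √((6*3)² + (-9)²) = -27126 + √(18² + 81) = -27126 + √(324 + 81) = -27126 + √405 = -27126 + 9*√5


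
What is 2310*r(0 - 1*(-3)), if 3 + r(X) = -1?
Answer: -9240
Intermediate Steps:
r(X) = -4 (r(X) = -3 - 1 = -4)
2310*r(0 - 1*(-3)) = 2310*(-4) = -9240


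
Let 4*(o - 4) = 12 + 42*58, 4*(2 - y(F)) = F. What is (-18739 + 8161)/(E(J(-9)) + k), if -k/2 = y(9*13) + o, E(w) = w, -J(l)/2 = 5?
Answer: 21156/2375 ≈ 8.9078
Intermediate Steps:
J(l) = -10 (J(l) = -2*5 = -10)
y(F) = 2 - F/4
o = 616 (o = 4 + (12 + 42*58)/4 = 4 + (12 + 2436)/4 = 4 + (¼)*2448 = 4 + 612 = 616)
k = -2355/2 (k = -2*((2 - 9*13/4) + 616) = -2*((2 - ¼*117) + 616) = -2*((2 - 117/4) + 616) = -2*(-109/4 + 616) = -2*2355/4 = -2355/2 ≈ -1177.5)
(-18739 + 8161)/(E(J(-9)) + k) = (-18739 + 8161)/(-10 - 2355/2) = -10578/(-2375/2) = -10578*(-2/2375) = 21156/2375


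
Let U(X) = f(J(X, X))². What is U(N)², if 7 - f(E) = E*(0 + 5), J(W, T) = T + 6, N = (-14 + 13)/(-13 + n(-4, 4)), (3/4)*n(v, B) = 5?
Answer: 41740124416/130321 ≈ 3.2029e+5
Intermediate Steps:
n(v, B) = 20/3 (n(v, B) = (4/3)*5 = 20/3)
N = 3/19 (N = (-14 + 13)/(-13 + 20/3) = -1/(-19/3) = -1*(-3/19) = 3/19 ≈ 0.15789)
J(W, T) = 6 + T
f(E) = 7 - 5*E (f(E) = 7 - E*(0 + 5) = 7 - E*5 = 7 - 5*E)
U(X) = (-23 - 5*X)² (U(X) = (7 - 5*(6 + X))² = (7 + (-30 - 5*X))² = (-23 - 5*X)²)
U(N)² = ((23 + 5*(3/19))²)² = ((23 + 15/19)²)² = ((452/19)²)² = (204304/361)² = 41740124416/130321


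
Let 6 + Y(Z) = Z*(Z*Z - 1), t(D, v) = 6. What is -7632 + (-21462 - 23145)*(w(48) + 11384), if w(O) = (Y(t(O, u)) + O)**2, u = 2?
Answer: -3340536648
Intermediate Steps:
Y(Z) = -6 + Z*(-1 + Z**2) (Y(Z) = -6 + Z*(Z*Z - 1) = -6 + Z*(Z**2 - 1) = -6 + Z*(-1 + Z**2))
w(O) = (204 + O)**2 (w(O) = ((-6 + 6**3 - 1*6) + O)**2 = ((-6 + 216 - 6) + O)**2 = (204 + O)**2)
-7632 + (-21462 - 23145)*(w(48) + 11384) = -7632 + (-21462 - 23145)*((204 + 48)**2 + 11384) = -7632 - 44607*(252**2 + 11384) = -7632 - 44607*(63504 + 11384) = -7632 - 44607*74888 = -7632 - 3340529016 = -3340536648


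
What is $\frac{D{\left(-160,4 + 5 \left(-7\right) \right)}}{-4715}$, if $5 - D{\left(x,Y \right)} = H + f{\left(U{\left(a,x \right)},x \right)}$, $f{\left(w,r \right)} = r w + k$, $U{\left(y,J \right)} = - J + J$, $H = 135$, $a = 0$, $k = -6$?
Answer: $\frac{124}{4715} \approx 0.026299$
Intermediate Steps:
$U{\left(y,J \right)} = 0$
$f{\left(w,r \right)} = -6 + r w$ ($f{\left(w,r \right)} = r w - 6 = -6 + r w$)
$D{\left(x,Y \right)} = -124$ ($D{\left(x,Y \right)} = 5 - \left(135 + \left(-6 + x 0\right)\right) = 5 - \left(135 + \left(-6 + 0\right)\right) = 5 - \left(135 - 6\right) = 5 - 129 = -124$)
$\frac{D{\left(-160,4 + 5 \left(-7\right) \right)}}{-4715} = - \frac{124}{-4715} = \left(-124\right) \left(- \frac{1}{4715}\right) = \frac{124}{4715}$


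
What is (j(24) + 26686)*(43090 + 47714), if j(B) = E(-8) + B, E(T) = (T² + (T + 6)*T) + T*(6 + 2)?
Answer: 2426827704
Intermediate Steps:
E(T) = T² + 8*T + T*(6 + T) (E(T) = (T² + (6 + T)*T) + T*8 = (T² + T*(6 + T)) + 8*T = T² + 8*T + T*(6 + T))
j(B) = 16 + B (j(B) = 2*(-8)*(7 - 8) + B = 2*(-8)*(-1) + B = 16 + B)
(j(24) + 26686)*(43090 + 47714) = ((16 + 24) + 26686)*(43090 + 47714) = (40 + 26686)*90804 = 26726*90804 = 2426827704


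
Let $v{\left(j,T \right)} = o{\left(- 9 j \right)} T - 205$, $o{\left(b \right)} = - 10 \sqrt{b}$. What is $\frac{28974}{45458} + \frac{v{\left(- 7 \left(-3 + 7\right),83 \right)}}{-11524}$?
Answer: $\frac{171607633}{261928996} + \frac{1245 \sqrt{7}}{2881} \approx 1.7985$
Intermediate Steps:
$v{\left(j,T \right)} = -205 - 30 T \sqrt{- j}$ ($v{\left(j,T \right)} = - 10 \sqrt{- 9 j} T - 205 = - 10 \cdot 3 \sqrt{- j} T - 205 = - 30 \sqrt{- j} T - 205 = - 30 T \sqrt{- j} - 205 = -205 - 30 T \sqrt{- j}$)
$\frac{28974}{45458} + \frac{v{\left(- 7 \left(-3 + 7\right),83 \right)}}{-11524} = \frac{28974}{45458} + \frac{-205 - 2490 \sqrt{- \left(-7\right) \left(-3 + 7\right)}}{-11524} = 28974 \cdot \frac{1}{45458} + \left(-205 - 2490 \sqrt{- \left(-7\right) 4}\right) \left(- \frac{1}{11524}\right) = \frac{14487}{22729} + \left(-205 - 2490 \sqrt{\left(-1\right) \left(-28\right)}\right) \left(- \frac{1}{11524}\right) = \frac{14487}{22729} + \left(-205 - 2490 \sqrt{28}\right) \left(- \frac{1}{11524}\right) = \frac{14487}{22729} + \left(-205 - 2490 \cdot 2 \sqrt{7}\right) \left(- \frac{1}{11524}\right) = \frac{14487}{22729} + \left(-205 - 4980 \sqrt{7}\right) \left(- \frac{1}{11524}\right) = \frac{14487}{22729} + \left(\frac{205}{11524} + \frac{1245 \sqrt{7}}{2881}\right) = \frac{171607633}{261928996} + \frac{1245 \sqrt{7}}{2881}$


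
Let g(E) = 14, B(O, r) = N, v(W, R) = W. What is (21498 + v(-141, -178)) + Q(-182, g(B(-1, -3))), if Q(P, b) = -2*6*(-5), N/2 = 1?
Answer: 21417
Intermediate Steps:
N = 2 (N = 2*1 = 2)
B(O, r) = 2
Q(P, b) = 60 (Q(P, b) = -12*(-5) = 60)
(21498 + v(-141, -178)) + Q(-182, g(B(-1, -3))) = (21498 - 141) + 60 = 21357 + 60 = 21417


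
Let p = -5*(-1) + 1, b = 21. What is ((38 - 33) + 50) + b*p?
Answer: 181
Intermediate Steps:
p = 6 (p = 5 + 1 = 6)
((38 - 33) + 50) + b*p = ((38 - 33) + 50) + 21*6 = (5 + 50) + 126 = 55 + 126 = 181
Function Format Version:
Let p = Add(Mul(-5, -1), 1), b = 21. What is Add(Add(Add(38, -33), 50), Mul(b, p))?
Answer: 181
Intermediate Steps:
p = 6 (p = Add(5, 1) = 6)
Add(Add(Add(38, -33), 50), Mul(b, p)) = Add(Add(Add(38, -33), 50), Mul(21, 6)) = Add(Add(5, 50), 126) = Add(55, 126) = 181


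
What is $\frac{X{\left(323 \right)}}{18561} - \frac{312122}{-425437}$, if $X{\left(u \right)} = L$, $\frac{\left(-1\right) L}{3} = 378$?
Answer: $\frac{1770283628}{2632178719} \approx 0.67255$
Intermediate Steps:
$L = -1134$ ($L = \left(-3\right) 378 = -1134$)
$X{\left(u \right)} = -1134$
$\frac{X{\left(323 \right)}}{18561} - \frac{312122}{-425437} = - \frac{1134}{18561} - \frac{312122}{-425437} = \left(-1134\right) \frac{1}{18561} - - \frac{312122}{425437} = - \frac{378}{6187} + \frac{312122}{425437} = \frac{1770283628}{2632178719}$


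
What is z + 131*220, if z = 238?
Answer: 29058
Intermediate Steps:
z + 131*220 = 238 + 131*220 = 238 + 28820 = 29058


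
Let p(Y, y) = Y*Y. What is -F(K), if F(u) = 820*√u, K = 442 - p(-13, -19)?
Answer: -820*√273 ≈ -13549.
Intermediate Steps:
p(Y, y) = Y²
K = 273 (K = 442 - 1*(-13)² = 442 - 1*169 = 442 - 169 = 273)
-F(K) = -820*√273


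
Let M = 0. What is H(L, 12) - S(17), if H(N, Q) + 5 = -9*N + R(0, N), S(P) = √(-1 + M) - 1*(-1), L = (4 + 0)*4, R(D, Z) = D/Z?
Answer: -150 - I ≈ -150.0 - 1.0*I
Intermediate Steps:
L = 16 (L = 4*4 = 16)
S(P) = 1 + I (S(P) = √(-1 + 0) - 1*(-1) = √(-1) + 1 = I + 1 = 1 + I)
H(N, Q) = -5 - 9*N (H(N, Q) = -5 + (-9*N + 0/N) = -5 + (-9*N + 0) = -5 - 9*N)
H(L, 12) - S(17) = (-5 - 9*16) - (1 + I) = (-5 - 144) + (-1 - I) = -149 + (-1 - I) = -150 - I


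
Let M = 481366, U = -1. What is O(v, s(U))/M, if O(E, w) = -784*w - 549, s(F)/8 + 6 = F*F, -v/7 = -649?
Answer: 30811/481366 ≈ 0.064007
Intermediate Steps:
v = 4543 (v = -7*(-649) = 4543)
s(F) = -48 + 8*F**2 (s(F) = -48 + 8*(F*F) = -48 + 8*F**2)
O(E, w) = -549 - 784*w
O(v, s(U))/M = (-549 - 784*(-48 + 8*(-1)**2))/481366 = (-549 - 784*(-48 + 8*1))*(1/481366) = (-549 - 784*(-48 + 8))*(1/481366) = (-549 - 784*(-40))*(1/481366) = (-549 + 31360)*(1/481366) = 30811*(1/481366) = 30811/481366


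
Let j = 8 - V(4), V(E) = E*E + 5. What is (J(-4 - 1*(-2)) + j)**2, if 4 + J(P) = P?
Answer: 361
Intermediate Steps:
V(E) = 5 + E**2 (V(E) = E**2 + 5 = 5 + E**2)
j = -13 (j = 8 - (5 + 4**2) = 8 - (5 + 16) = 8 - 1*21 = 8 - 21 = -13)
J(P) = -4 + P
(J(-4 - 1*(-2)) + j)**2 = ((-4 + (-4 - 1*(-2))) - 13)**2 = ((-4 + (-4 + 2)) - 13)**2 = ((-4 - 2) - 13)**2 = (-6 - 13)**2 = (-19)**2 = 361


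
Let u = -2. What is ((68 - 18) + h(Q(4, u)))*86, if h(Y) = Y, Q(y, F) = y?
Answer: 4644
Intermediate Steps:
((68 - 18) + h(Q(4, u)))*86 = ((68 - 18) + 4)*86 = (50 + 4)*86 = 54*86 = 4644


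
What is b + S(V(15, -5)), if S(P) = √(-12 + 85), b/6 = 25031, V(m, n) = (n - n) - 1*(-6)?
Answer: 150186 + √73 ≈ 1.5019e+5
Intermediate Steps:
V(m, n) = 6 (V(m, n) = 0 + 6 = 6)
b = 150186 (b = 6*25031 = 150186)
S(P) = √73
b + S(V(15, -5)) = 150186 + √73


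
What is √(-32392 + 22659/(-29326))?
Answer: I*√27858246926026/29326 ≈ 179.98*I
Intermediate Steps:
√(-32392 + 22659/(-29326)) = √(-32392 + 22659*(-1/29326)) = √(-32392 - 22659/29326) = √(-949950451/29326) = I*√27858246926026/29326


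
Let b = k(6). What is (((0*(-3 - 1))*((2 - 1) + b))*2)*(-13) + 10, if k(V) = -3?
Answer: 10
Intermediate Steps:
b = -3
(((0*(-3 - 1))*((2 - 1) + b))*2)*(-13) + 10 = (((0*(-3 - 1))*((2 - 1) - 3))*2)*(-13) + 10 = (((0*(-4))*(1 - 3))*2)*(-13) + 10 = ((0*(-2))*2)*(-13) + 10 = (0*2)*(-13) + 10 = 0*(-13) + 10 = 0 + 10 = 10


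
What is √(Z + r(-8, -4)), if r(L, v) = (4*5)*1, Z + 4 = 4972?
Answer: 2*√1247 ≈ 70.626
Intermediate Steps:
Z = 4968 (Z = -4 + 4972 = 4968)
r(L, v) = 20 (r(L, v) = 20*1 = 20)
√(Z + r(-8, -4)) = √(4968 + 20) = √4988 = 2*√1247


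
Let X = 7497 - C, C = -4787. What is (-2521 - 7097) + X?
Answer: 2666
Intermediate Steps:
X = 12284 (X = 7497 - 1*(-4787) = 7497 + 4787 = 12284)
(-2521 - 7097) + X = (-2521 - 7097) + 12284 = -9618 + 12284 = 2666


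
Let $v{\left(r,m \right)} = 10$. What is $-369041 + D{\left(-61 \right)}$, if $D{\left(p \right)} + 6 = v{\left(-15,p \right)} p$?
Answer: $-369657$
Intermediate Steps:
$D{\left(p \right)} = -6 + 10 p$
$-369041 + D{\left(-61 \right)} = -369041 + \left(-6 + 10 \left(-61\right)\right) = -369041 - 616 = -369657$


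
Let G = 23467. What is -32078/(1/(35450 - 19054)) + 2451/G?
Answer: -12342489486245/23467 ≈ -5.2595e+8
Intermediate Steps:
-32078/(1/(35450 - 19054)) + 2451/G = -32078/(1/(35450 - 19054)) + 2451/23467 = -32078/(1/16396) + 2451*(1/23467) = -32078/1/16396 + 2451/23467 = -32078*16396 + 2451/23467 = -525950888 + 2451/23467 = -12342489486245/23467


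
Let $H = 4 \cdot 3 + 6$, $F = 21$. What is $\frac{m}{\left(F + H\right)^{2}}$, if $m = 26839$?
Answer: $\frac{26839}{1521} \approx 17.646$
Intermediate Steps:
$H = 18$ ($H = 12 + 6 = 18$)
$\frac{m}{\left(F + H\right)^{2}} = \frac{26839}{\left(21 + 18\right)^{2}} = \frac{26839}{39^{2}} = \frac{26839}{1521}$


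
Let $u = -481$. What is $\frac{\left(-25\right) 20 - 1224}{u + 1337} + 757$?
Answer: $\frac{161567}{214} \approx 754.99$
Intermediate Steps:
$\frac{\left(-25\right) 20 - 1224}{u + 1337} + 757 = \frac{\left(-25\right) 20 - 1224}{-481 + 1337} + 757 = \frac{-500 - 1224}{856} + 757 = \left(-1724\right) \frac{1}{856} + 757 = - \frac{431}{214} + 757 = \frac{161567}{214}$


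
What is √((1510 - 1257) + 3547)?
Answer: 10*√38 ≈ 61.644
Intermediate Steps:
√((1510 - 1257) + 3547) = √(253 + 3547) = √3800 = 10*√38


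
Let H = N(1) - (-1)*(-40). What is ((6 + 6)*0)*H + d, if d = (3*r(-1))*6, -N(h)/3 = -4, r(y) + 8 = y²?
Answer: -126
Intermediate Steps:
r(y) = -8 + y²
N(h) = 12 (N(h) = -3*(-4) = 12)
d = -126 (d = (3*(-8 + (-1)²))*6 = (3*(-8 + 1))*6 = (3*(-7))*6 = -21*6 = -126)
H = -28 (H = 12 - (-1)*(-40) = 12 - 1*40 = 12 - 40 = -28)
((6 + 6)*0)*H + d = ((6 + 6)*0)*(-28) - 126 = (12*0)*(-28) - 126 = 0*(-28) - 126 = 0 - 126 = -126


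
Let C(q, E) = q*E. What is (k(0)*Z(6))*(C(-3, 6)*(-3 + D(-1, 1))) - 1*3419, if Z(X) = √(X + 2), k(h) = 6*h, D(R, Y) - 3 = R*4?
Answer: -3419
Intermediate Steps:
D(R, Y) = 3 + 4*R (D(R, Y) = 3 + R*4 = 3 + 4*R)
Z(X) = √(2 + X)
C(q, E) = E*q
(k(0)*Z(6))*(C(-3, 6)*(-3 + D(-1, 1))) - 1*3419 = ((6*0)*√(2 + 6))*((6*(-3))*(-3 + (3 + 4*(-1)))) - 1*3419 = (0*√8)*(-18*(-3 + (3 - 4))) - 3419 = (0*(2*√2))*(-18*(-3 - 1)) - 3419 = 0*(-18*(-4)) - 3419 = 0*72 - 3419 = 0 - 3419 = -3419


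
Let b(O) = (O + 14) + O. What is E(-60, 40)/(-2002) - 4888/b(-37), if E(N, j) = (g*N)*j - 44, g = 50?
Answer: 2123552/15015 ≈ 141.43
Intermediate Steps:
b(O) = 14 + 2*O (b(O) = (14 + O) + O = 14 + 2*O)
E(N, j) = -44 + 50*N*j (E(N, j) = (50*N)*j - 44 = 50*N*j - 44 = -44 + 50*N*j)
E(-60, 40)/(-2002) - 4888/b(-37) = (-44 + 50*(-60)*40)/(-2002) - 4888/(14 + 2*(-37)) = (-44 - 120000)*(-1/2002) - 4888/(14 - 74) = -120044*(-1/2002) - 4888/(-60) = 60022/1001 - 4888*(-1/60) = 60022/1001 + 1222/15 = 2123552/15015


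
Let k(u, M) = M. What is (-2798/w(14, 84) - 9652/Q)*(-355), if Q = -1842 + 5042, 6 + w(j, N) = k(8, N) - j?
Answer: 663637/40 ≈ 16591.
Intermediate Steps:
w(j, N) = -6 + N - j (w(j, N) = -6 + (N - j) = -6 + N - j)
Q = 3200
(-2798/w(14, 84) - 9652/Q)*(-355) = (-2798/(-6 + 84 - 1*14) - 9652/3200)*(-355) = (-2798/(-6 + 84 - 14) - 9652*1/3200)*(-355) = (-2798/64 - 2413/800)*(-355) = (-2798*1/64 - 2413/800)*(-355) = (-1399/32 - 2413/800)*(-355) = -9347/200*(-355) = 663637/40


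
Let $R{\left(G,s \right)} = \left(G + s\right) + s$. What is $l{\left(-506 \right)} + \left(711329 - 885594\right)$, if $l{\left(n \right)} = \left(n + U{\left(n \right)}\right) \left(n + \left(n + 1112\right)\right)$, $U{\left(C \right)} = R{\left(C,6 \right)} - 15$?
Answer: $-275765$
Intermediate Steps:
$R{\left(G,s \right)} = G + 2 s$
$U{\left(C \right)} = -3 + C$ ($U{\left(C \right)} = \left(C + 2 \cdot 6\right) - 15 = \left(C + 12\right) - 15 = \left(12 + C\right) - 15 = -3 + C$)
$l{\left(n \right)} = \left(-3 + 2 n\right) \left(1112 + 2 n\right)$ ($l{\left(n \right)} = \left(n + \left(-3 + n\right)\right) \left(n + \left(n + 1112\right)\right) = \left(-3 + 2 n\right) \left(n + \left(1112 + n\right)\right) = \left(-3 + 2 n\right) \left(1112 + 2 n\right)$)
$l{\left(-506 \right)} + \left(711329 - 885594\right) = \left(-3336 + 4 \left(-506\right)^{2} + 2218 \left(-506\right)\right) + \left(711329 - 885594\right) = \left(-3336 + 4 \cdot 256036 - 1122308\right) - 174265 = \left(-3336 + 1024144 - 1122308\right) - 174265 = -101500 - 174265 = -275765$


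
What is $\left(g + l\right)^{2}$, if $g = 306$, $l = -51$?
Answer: $65025$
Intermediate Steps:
$\left(g + l\right)^{2} = \left(306 - 51\right)^{2} = 255^{2} = 65025$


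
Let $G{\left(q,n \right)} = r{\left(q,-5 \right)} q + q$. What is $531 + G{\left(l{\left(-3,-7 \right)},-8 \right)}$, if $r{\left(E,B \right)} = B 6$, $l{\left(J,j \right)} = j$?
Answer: $734$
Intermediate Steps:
$r{\left(E,B \right)} = 6 B$
$G{\left(q,n \right)} = - 29 q$ ($G{\left(q,n \right)} = 6 \left(-5\right) q + q = - 30 q + q = - 29 q$)
$531 + G{\left(l{\left(-3,-7 \right)},-8 \right)} = 531 - -203 = 531 + 203 = 734$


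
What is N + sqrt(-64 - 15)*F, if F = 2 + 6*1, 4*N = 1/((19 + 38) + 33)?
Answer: 1/360 + 8*I*sqrt(79) ≈ 0.0027778 + 71.106*I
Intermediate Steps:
N = 1/360 (N = 1/(4*((19 + 38) + 33)) = 1/(4*(57 + 33)) = (1/4)/90 = (1/4)*(1/90) = 1/360 ≈ 0.0027778)
F = 8 (F = 2 + 6 = 8)
N + sqrt(-64 - 15)*F = 1/360 + sqrt(-64 - 15)*8 = 1/360 + sqrt(-79)*8 = 1/360 + (I*sqrt(79))*8 = 1/360 + 8*I*sqrt(79)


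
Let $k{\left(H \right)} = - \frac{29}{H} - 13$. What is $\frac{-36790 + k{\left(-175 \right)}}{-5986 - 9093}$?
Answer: $\frac{6440496}{2638825} \approx 2.4407$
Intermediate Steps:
$k{\left(H \right)} = -13 - \frac{29}{H}$
$\frac{-36790 + k{\left(-175 \right)}}{-5986 - 9093} = \frac{-36790 - \left(13 + \frac{29}{-175}\right)}{-5986 - 9093} = \frac{-36790 - \frac{2246}{175}}{-15079} = \left(-36790 + \left(-13 + \frac{29}{175}\right)\right) \left(- \frac{1}{15079}\right) = \left(-36790 - \frac{2246}{175}\right) \left(- \frac{1}{15079}\right) = \left(- \frac{6440496}{175}\right) \left(- \frac{1}{15079}\right) = \frac{6440496}{2638825}$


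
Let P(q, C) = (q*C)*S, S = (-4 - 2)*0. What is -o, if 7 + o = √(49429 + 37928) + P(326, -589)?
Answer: 7 - √87357 ≈ -288.56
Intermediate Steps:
S = 0 (S = -6*0 = 0)
P(q, C) = 0 (P(q, C) = (q*C)*0 = (C*q)*0 = 0)
o = -7 + √87357 (o = -7 + (√(49429 + 37928) + 0) = -7 + (√87357 + 0) = -7 + √87357 ≈ 288.56)
-o = -(-7 + √87357) = 7 - √87357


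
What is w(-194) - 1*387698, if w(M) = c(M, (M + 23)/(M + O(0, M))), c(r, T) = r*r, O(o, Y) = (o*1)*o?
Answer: -350062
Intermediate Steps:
O(o, Y) = o² (O(o, Y) = o*o = o²)
c(r, T) = r²
w(M) = M²
w(-194) - 1*387698 = (-194)² - 1*387698 = 37636 - 387698 = -350062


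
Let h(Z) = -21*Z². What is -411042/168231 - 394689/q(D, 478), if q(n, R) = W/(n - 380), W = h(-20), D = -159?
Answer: -568134498627/22430800 ≈ -25328.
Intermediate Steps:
W = -8400 (W = -21*(-20)² = -21*400 = -8400)
q(n, R) = -8400/(-380 + n) (q(n, R) = -8400/(n - 380) = -8400/(-380 + n))
-411042/168231 - 394689/q(D, 478) = -411042/168231 - 394689/((-8400/(-380 - 159))) = -411042*1/168231 - 394689/((-8400/(-539))) = -137014/56077 - 394689/((-8400*(-1/539))) = -137014/56077 - 394689/1200/77 = -137014/56077 - 394689*77/1200 = -137014/56077 - 10130351/400 = -568134498627/22430800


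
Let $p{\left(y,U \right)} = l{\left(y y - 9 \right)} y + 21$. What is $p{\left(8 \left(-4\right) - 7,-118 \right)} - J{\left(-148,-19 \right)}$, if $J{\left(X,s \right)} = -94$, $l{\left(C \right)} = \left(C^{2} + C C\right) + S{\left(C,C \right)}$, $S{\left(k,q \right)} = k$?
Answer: $-178378085$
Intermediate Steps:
$l{\left(C \right)} = C + 2 C^{2}$ ($l{\left(C \right)} = \left(C^{2} + C C\right) + C = \left(C^{2} + C^{2}\right) + C = 2 C^{2} + C = C + 2 C^{2}$)
$p{\left(y,U \right)} = 21 + y \left(-17 + 2 y^{2}\right) \left(-9 + y^{2}\right)$ ($p{\left(y,U \right)} = \left(y y - 9\right) \left(1 + 2 \left(y y - 9\right)\right) y + 21 = \left(y^{2} - 9\right) \left(1 + 2 \left(y^{2} - 9\right)\right) y + 21 = \left(-9 + y^{2}\right) \left(1 + 2 \left(-9 + y^{2}\right)\right) y + 21 = \left(-9 + y^{2}\right) \left(1 + \left(-18 + 2 y^{2}\right)\right) y + 21 = \left(-9 + y^{2}\right) \left(-17 + 2 y^{2}\right) y + 21 = \left(-17 + 2 y^{2}\right) \left(-9 + y^{2}\right) y + 21 = y \left(-17 + 2 y^{2}\right) \left(-9 + y^{2}\right) + 21 = 21 + y \left(-17 + 2 y^{2}\right) \left(-9 + y^{2}\right)$)
$p{\left(8 \left(-4\right) - 7,-118 \right)} - J{\left(-148,-19 \right)} = \left(21 - 35 \left(8 \left(-4\right) - 7\right)^{3} + 2 \left(8 \left(-4\right) - 7\right)^{5} + 153 \left(8 \left(-4\right) - 7\right)\right) - -94 = \left(21 - 35 \left(-32 - 7\right)^{3} + 2 \left(-32 - 7\right)^{5} + 153 \left(-32 - 7\right)\right) + 94 = \left(21 - 35 \left(-39\right)^{3} + 2 \left(-39\right)^{5} + 153 \left(-39\right)\right) + 94 = \left(21 - -2076165 + 2 \left(-90224199\right) - 5967\right) + 94 = \left(21 + 2076165 - 180448398 - 5967\right) + 94 = -178378179 + 94 = -178378085$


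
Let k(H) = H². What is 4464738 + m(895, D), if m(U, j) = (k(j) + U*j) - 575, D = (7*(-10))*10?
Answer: 4327663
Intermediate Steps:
D = -700 (D = -70*10 = -700)
m(U, j) = -575 + j² + U*j (m(U, j) = (j² + U*j) - 575 = -575 + j² + U*j)
4464738 + m(895, D) = 4464738 + (-575 + (-700)² + 895*(-700)) = 4464738 + (-575 + 490000 - 626500) = 4464738 - 137075 = 4327663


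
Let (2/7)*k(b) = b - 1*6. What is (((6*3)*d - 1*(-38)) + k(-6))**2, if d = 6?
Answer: 10816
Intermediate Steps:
k(b) = -21 + 7*b/2 (k(b) = 7*(b - 1*6)/2 = 7*(b - 6)/2 = 7*(-6 + b)/2 = -21 + 7*b/2)
(((6*3)*d - 1*(-38)) + k(-6))**2 = (((6*3)*6 - 1*(-38)) + (-21 + (7/2)*(-6)))**2 = ((18*6 + 38) + (-21 - 21))**2 = ((108 + 38) - 42)**2 = (146 - 42)**2 = 104**2 = 10816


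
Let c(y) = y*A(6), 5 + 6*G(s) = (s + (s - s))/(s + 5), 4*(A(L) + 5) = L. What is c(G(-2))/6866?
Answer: 119/247176 ≈ 0.00048144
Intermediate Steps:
A(L) = -5 + L/4
G(s) = -⅚ + s/(6*(5 + s)) (G(s) = -⅚ + ((s + (s - s))/(s + 5))/6 = -⅚ + ((s + 0)/(5 + s))/6 = -⅚ + (s/(5 + s))/6 = -⅚ + s/(6*(5 + s)))
c(y) = -7*y/2 (c(y) = y*(-5 + (¼)*6) = y*(-5 + 3/2) = y*(-7/2) = -7*y/2)
c(G(-2))/6866 = -7*(-25 - 4*(-2))/(12*(5 - 2))/6866 = -7*(-25 + 8)/(12*3)*(1/6866) = -7*(-17)/(12*3)*(1/6866) = -7/2*(-17/18)*(1/6866) = (119/36)*(1/6866) = 119/247176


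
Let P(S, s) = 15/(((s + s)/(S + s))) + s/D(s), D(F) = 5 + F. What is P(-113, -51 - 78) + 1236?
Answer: 6670919/5332 ≈ 1251.1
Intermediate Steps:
P(S, s) = s/(5 + s) + 15*(S + s)/(2*s) (P(S, s) = 15/(((s + s)/(S + s))) + s/(5 + s) = 15/(((2*s)/(S + s))) + s/(5 + s) = 15/((2*s/(S + s))) + s/(5 + s) = 15*((S + s)/(2*s)) + s/(5 + s) = 15*(S + s)/(2*s) + s/(5 + s) = s/(5 + s) + 15*(S + s)/(2*s))
P(-113, -51 - 78) + 1236 = (17*(-51 - 78)² + 75*(-113) + 75*(-51 - 78) + 15*(-113)*(-51 - 78))/(2*(-51 - 78)*(5 + (-51 - 78))) + 1236 = (½)*(17*(-129)² - 8475 + 75*(-129) + 15*(-113)*(-129))/(-129*(5 - 129)) + 1236 = (½)*(-1/129)*(17*16641 - 8475 - 9675 + 218655)/(-124) + 1236 = (½)*(-1/129)*(-1/124)*(282897 - 8475 - 9675 + 218655) + 1236 = (½)*(-1/129)*(-1/124)*483402 + 1236 = 80567/5332 + 1236 = 6670919/5332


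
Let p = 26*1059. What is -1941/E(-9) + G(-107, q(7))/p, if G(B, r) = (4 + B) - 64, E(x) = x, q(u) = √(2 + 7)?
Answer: 1979333/9178 ≈ 215.66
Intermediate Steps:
q(u) = 3 (q(u) = √9 = 3)
p = 27534
G(B, r) = -60 + B
-1941/E(-9) + G(-107, q(7))/p = -1941/(-9) + (-60 - 107)/27534 = -1941*(-⅑) - 167*1/27534 = 647/3 - 167/27534 = 1979333/9178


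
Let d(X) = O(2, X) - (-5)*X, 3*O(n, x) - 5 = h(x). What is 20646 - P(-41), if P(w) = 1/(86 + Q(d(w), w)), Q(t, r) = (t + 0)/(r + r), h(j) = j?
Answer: 150075692/7269 ≈ 20646.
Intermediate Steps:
O(n, x) = 5/3 + x/3
d(X) = 5/3 + 16*X/3 (d(X) = (5/3 + X/3) - (-5)*X = (5/3 + X/3) + 5*X = 5/3 + 16*X/3)
Q(t, r) = t/(2*r) (Q(t, r) = t/((2*r)) = t*(1/(2*r)) = t/(2*r))
P(w) = 1/(86 + (5/3 + 16*w/3)/(2*w))
20646 - P(-41) = 20646 - 6*(-41)/(5 + 532*(-41)) = 20646 - 6*(-41)/(5 - 21812) = 20646 - 6*(-41)/(-21807) = 20646 - 6*(-41)*(-1)/21807 = 20646 - 1*82/7269 = 20646 - 82/7269 = 150075692/7269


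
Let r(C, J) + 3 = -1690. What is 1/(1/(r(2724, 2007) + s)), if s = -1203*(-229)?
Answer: 273794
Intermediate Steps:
r(C, J) = -1693 (r(C, J) = -3 - 1690 = -1693)
s = 275487
1/(1/(r(2724, 2007) + s)) = 1/(1/(-1693 + 275487)) = 1/(1/273794) = 273794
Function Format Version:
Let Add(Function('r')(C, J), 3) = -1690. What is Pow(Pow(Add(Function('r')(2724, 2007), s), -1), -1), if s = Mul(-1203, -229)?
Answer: 273794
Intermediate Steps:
Function('r')(C, J) = -1693 (Function('r')(C, J) = Add(-3, -1690) = -1693)
s = 275487
Pow(Pow(Add(Function('r')(2724, 2007), s), -1), -1) = Pow(Pow(Add(-1693, 275487), -1), -1) = Pow(Pow(273794, -1), -1) = Pow(Rational(1, 273794), -1) = 273794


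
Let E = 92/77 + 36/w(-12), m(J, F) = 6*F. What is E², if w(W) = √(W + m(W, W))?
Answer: -83012/5929 - 1104*I*√21/539 ≈ -14.001 - 9.3862*I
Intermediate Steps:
w(W) = √7*√W (w(W) = √(W + 6*W) = √(7*W) = √7*√W)
E = 92/77 - 6*I*√21/7 (E = 92/77 + 36/((√7*√(-12))) = 92*(1/77) + 36/((√7*(2*I*√3))) = 92/77 + 36/((2*I*√21)) = 92/77 + 36*(-I*√21/42) = 92/77 - 6*I*√21/7 ≈ 1.1948 - 3.9279*I)
E² = (92/77 - 6*I*√21/7)²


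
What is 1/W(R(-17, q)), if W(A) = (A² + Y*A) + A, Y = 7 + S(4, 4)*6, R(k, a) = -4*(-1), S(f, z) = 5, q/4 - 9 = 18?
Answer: 1/168 ≈ 0.0059524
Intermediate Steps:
q = 108 (q = 36 + 4*18 = 36 + 72 = 108)
R(k, a) = 4
Y = 37 (Y = 7 + 5*6 = 7 + 30 = 37)
W(A) = A² + 38*A (W(A) = (A² + 37*A) + A = A² + 38*A)
1/W(R(-17, q)) = 1/(4*(38 + 4)) = 1/(4*42) = 1/168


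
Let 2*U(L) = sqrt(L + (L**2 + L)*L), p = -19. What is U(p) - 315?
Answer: -315 + 7*I*sqrt(133)/2 ≈ -315.0 + 40.364*I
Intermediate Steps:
U(L) = sqrt(L + L*(L + L**2))/2 (U(L) = sqrt(L + (L**2 + L)*L)/2 = sqrt(L + (L + L**2)*L)/2 = sqrt(L + L*(L + L**2))/2)
U(p) - 315 = sqrt(-19*(1 - 19 + (-19)**2))/2 - 315 = sqrt(-19*(1 - 19 + 361))/2 - 315 = sqrt(-19*343)/2 - 315 = sqrt(-6517)/2 - 315 = (7*I*sqrt(133))/2 - 315 = 7*I*sqrt(133)/2 - 315 = -315 + 7*I*sqrt(133)/2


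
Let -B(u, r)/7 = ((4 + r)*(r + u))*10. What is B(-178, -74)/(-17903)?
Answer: 1234800/17903 ≈ 68.972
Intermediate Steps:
B(u, r) = -70*(4 + r)*(r + u) (B(u, r) = -7*(4 + r)*(r + u)*10 = -70*(4 + r)*(r + u))
B(-178, -74)/(-17903) = (-280*(-74) - 280*(-178) - 70*(-74)**2 - 70*(-74)*(-178))/(-17903) = (20720 + 49840 - 70*5476 - 922040)*(-1/17903) = (20720 + 49840 - 383320 - 922040)*(-1/17903) = -1234800*(-1/17903) = 1234800/17903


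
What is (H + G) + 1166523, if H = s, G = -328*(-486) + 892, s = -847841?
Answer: 478982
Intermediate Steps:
G = 160300 (G = 159408 + 892 = 160300)
H = -847841
(H + G) + 1166523 = (-847841 + 160300) + 1166523 = -687541 + 1166523 = 478982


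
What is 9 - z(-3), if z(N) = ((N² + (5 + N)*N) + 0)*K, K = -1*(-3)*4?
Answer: -27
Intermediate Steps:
K = 12 (K = 3*4 = 12)
z(N) = 12*N² + 12*N*(5 + N) (z(N) = ((N² + (5 + N)*N) + 0)*12 = ((N² + N*(5 + N)) + 0)*12 = (N² + N*(5 + N))*12 = 12*N² + 12*N*(5 + N))
9 - z(-3) = 9 - 12*(-3)*(5 + 2*(-3)) = 9 - 12*(-3)*(5 - 6) = 9 - 12*(-3)*(-1) = 9 - 1*36 = 9 - 36 = -27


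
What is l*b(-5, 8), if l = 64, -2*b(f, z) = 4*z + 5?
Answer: -1184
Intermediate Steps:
b(f, z) = -5/2 - 2*z (b(f, z) = -(4*z + 5)/2 = -(5 + 4*z)/2 = -5/2 - 2*z)
l*b(-5, 8) = 64*(-5/2 - 2*8) = 64*(-5/2 - 16) = 64*(-37/2) = -1184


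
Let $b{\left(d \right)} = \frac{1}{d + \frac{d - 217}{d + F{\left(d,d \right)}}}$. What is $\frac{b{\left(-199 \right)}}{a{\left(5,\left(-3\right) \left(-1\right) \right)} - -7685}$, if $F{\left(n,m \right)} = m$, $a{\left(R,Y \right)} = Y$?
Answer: $- \frac{199}{302853384} \approx -6.5708 \cdot 10^{-7}$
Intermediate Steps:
$b{\left(d \right)} = \frac{1}{d + \frac{-217 + d}{2 d}}$ ($b{\left(d \right)} = \frac{1}{d + \frac{d - 217}{d + d}} = \frac{1}{d + \frac{-217 + d}{2 d}}$)
$\frac{b{\left(-199 \right)}}{a{\left(5,\left(-3\right) \left(-1\right) \right)} - -7685} = \frac{2 \left(-199\right) \frac{1}{-217 - 199 + 2 \left(-199\right)^{2}}}{\left(-3\right) \left(-1\right) - -7685} = \frac{2 \left(-199\right) \frac{1}{-217 - 199 + 2 \cdot 39601}}{3 + 7685} = \frac{2 \left(-199\right) \frac{1}{-217 - 199 + 79202}}{7688} = 2 \left(-199\right) \frac{1}{78786} \cdot \frac{1}{7688} = \left(- \frac{199}{39393}\right) \frac{1}{7688} = - \frac{199}{302853384}$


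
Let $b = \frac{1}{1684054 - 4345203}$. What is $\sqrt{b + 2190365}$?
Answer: $\frac{2 \sqrt{3877884621511900554}}{2661149} \approx 1480.0$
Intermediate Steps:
$b = - \frac{1}{2661149}$ ($b = \frac{1}{-2661149} = - \frac{1}{2661149} \approx -3.7578 \cdot 10^{-7}$)
$\sqrt{b + 2190365} = \sqrt{- \frac{1}{2661149} + 2190365} = \sqrt{\frac{5828887629384}{2661149}} = \frac{2 \sqrt{3877884621511900554}}{2661149}$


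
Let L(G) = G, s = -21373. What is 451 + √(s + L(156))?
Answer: 451 + 7*I*√433 ≈ 451.0 + 145.66*I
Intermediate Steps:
451 + √(s + L(156)) = 451 + √(-21373 + 156) = 451 + √(-21217) = 451 + 7*I*√433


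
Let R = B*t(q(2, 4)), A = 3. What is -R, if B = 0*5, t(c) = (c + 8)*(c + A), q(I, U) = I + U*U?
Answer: 0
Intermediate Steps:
q(I, U) = I + U²
t(c) = (3 + c)*(8 + c) (t(c) = (c + 8)*(c + 3) = (8 + c)*(3 + c) = (3 + c)*(8 + c))
B = 0
R = 0 (R = 0*(24 + (2 + 4²)² + 11*(2 + 4²)) = 0*(24 + (2 + 16)² + 11*(2 + 16)) = 0*(24 + 18² + 11*18) = 0*(24 + 324 + 198) = 0*546 = 0)
-R = -1*0 = 0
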